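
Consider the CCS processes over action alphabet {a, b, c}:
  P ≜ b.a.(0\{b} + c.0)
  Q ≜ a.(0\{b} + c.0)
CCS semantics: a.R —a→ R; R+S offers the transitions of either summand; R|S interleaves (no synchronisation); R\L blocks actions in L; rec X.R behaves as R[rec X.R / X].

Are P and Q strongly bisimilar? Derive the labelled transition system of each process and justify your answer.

P's transition system — 4 states:
  s0 = b.a.(0\{b} + c.0) → -b-> s1
  s1 = a.(0\{b} + c.0) → -a-> s2
  s2 = 0\{b} + c.0 → -c-> s3
  s3 = 0 → ·
Q's transition system — 3 states:
  t0 = a.(0\{b} + c.0) → -a-> t1
  t1 = 0\{b} + c.0 → -c-> t2
  t2 = 0 → ·
Bisimilarity quotient blocks:
  B0 = {s0}
  B1 = {s1, t0}
  B2 = {s2, t1}
  B3 = {s3, t2}
s0 ∈ B0, t0 ∈ B1 → different blocks

P ≁ Q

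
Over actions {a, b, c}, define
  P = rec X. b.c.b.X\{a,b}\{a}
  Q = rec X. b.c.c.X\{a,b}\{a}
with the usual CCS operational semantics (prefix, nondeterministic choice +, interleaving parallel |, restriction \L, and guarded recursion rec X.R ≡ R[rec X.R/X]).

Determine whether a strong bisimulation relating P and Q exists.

not bisimilar

P's transition system — 4 states:
  p0 = rec X. b.c.b.X\{a,b}\{a} ⊢ —b→ p1
  p1 = c.b.(rec X. b.c.b.X\{a,b}\{a})\{a,b}\{a} ⊢ —c→ p2
  p2 = b.(rec X. b.c.b.X\{a,b}\{a})\{a,b}\{a} ⊢ —b→ p3
  p3 = (rec X. b.c.b.X\{a,b}\{a})\{a,b}\{a} ⊢ ∅
Q's transition system — 4 states:
  q0 = rec X. b.c.c.X\{a,b}\{a} ⊢ —b→ q1
  q1 = c.c.(rec X. b.c.c.X\{a,b}\{a})\{a,b}\{a} ⊢ —c→ q2
  q2 = c.(rec X. b.c.c.X\{a,b}\{a})\{a,b}\{a} ⊢ —c→ q3
  q3 = (rec X. b.c.c.X\{a,b}\{a})\{a,b}\{a} ⊢ ∅
Bisimilarity quotient blocks:
  B0 = {p0}
  B1 = {p1}
  B2 = {p2}
  B3 = {p3, q3}
  B4 = {q0}
  B5 = {q1}
  B6 = {q2}
p0 ∈ B0, q0 ∈ B4 → different blocks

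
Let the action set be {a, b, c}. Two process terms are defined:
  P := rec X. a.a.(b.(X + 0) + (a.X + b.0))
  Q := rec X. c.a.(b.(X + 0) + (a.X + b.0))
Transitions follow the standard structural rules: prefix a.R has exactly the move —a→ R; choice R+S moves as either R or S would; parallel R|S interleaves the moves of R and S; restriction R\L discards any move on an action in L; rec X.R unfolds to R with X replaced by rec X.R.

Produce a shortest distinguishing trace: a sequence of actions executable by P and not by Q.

Reachable graph of P (5 states):
  s0 = rec X. a.a.(b.(X + 0) + (a.X + b.0)) has moves =a=> s1
  s1 = a.(b.((rec X. a.a.(b.(X + 0) + (a.X + b.0))) + 0) + (a.(rec X. a.a.(b.(X + 0) + (a.X + b.0))) + b.0)) has moves =a=> s2
  s2 = b.((rec X. a.a.(b.(X + 0) + (a.X + b.0))) + 0) + (a.(rec X. a.a.(b.(X + 0) + (a.X + b.0))) + b.0) has moves =a=> s0, =b=> s3, =b=> s4
  s3 = (rec X. a.a.(b.(X + 0) + (a.X + b.0))) + 0 has moves =a=> s1
  s4 = 0 has moves ∅
Reachable graph of Q (5 states):
  t0 = rec X. c.a.(b.(X + 0) + (a.X + b.0)) has moves =c=> t1
  t1 = a.(b.((rec X. c.a.(b.(X + 0) + (a.X + b.0))) + 0) + (a.(rec X. c.a.(b.(X + 0) + (a.X + b.0))) + b.0)) has moves =a=> t2
  t2 = b.((rec X. c.a.(b.(X + 0) + (a.X + b.0))) + 0) + (a.(rec X. c.a.(b.(X + 0) + (a.X + b.0))) + b.0) has moves =a=> t0, =b=> t3, =b=> t4
  t3 = (rec X. c.a.(b.(X + 0) + (a.X + b.0))) + 0 has moves =c=> t1
  t4 = 0 has moves ∅
Trace ⟨a⟩ through P, begin at {s0}:
  [1] a ⇒ {s1}
  P completes σ.
Trace ⟨a⟩ through Q, begin at {t0}:
  [1] a ⇒ no successor for Q

a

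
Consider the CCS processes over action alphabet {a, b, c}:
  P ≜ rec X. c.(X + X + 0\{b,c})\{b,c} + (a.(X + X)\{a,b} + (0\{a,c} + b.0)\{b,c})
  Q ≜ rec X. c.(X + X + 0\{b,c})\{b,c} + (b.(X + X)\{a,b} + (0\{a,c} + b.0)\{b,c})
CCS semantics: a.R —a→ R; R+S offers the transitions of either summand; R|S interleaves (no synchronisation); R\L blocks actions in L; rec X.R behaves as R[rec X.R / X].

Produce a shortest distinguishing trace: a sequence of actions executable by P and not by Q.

a

P's transition system — 5 states:
  m0 = rec X. c.(X + X + 0\{b,c})\{b,c} + (a.(X + X)\{a,b} + (0\{a,c} + b.0)\{b,c}) :: -a-> m1, -c-> m2
  m1 = ((rec X. c.(X + X + 0\{b,c})\{b,c} + (a.(X + X)\{a,b} + (0\{a,c} + b.0)\{b,c})) + (rec X. c.(X + X + 0\{b,c})\{b,c} + (a.(X + X)\{a,b} + (0\{a,c} + b.0)\{b,c})))\{a,b} :: -c-> m3
  m2 = ((rec X. c.(X + X + 0\{b,c})\{b,c} + (a.(X + X)\{a,b} + (0\{a,c} + b.0)\{b,c})) + (rec X. c.(X + X + 0\{b,c})\{b,c} + (a.(X + X)\{a,b} + (0\{a,c} + b.0)\{b,c})) + 0\{b,c})\{b,c} :: -a-> m4
  m3 = ((rec X. c.(X + X + 0\{b,c})\{b,c} + (a.(X + X)\{a,b} + (0\{a,c} + b.0)\{b,c})) + (rec X. c.(X + X + 0\{b,c})\{b,c} + (a.(X + X)\{a,b} + (0\{a,c} + b.0)\{b,c})) + 0\{b,c})\{b,c}\{a,b} :: stopped
  m4 = ((rec X. c.(X + X + 0\{b,c})\{b,c} + (a.(X + X)\{a,b} + (0\{a,c} + b.0)\{b,c})) + (rec X. c.(X + X + 0\{b,c})\{b,c} + (a.(X + X)\{a,b} + (0\{a,c} + b.0)\{b,c})))\{a,b}\{b,c} :: stopped
Q's transition system — 4 states:
  n0 = rec X. c.(X + X + 0\{b,c})\{b,c} + (b.(X + X)\{a,b} + (0\{a,c} + b.0)\{b,c}) :: -b-> n1, -c-> n2
  n1 = ((rec X. c.(X + X + 0\{b,c})\{b,c} + (b.(X + X)\{a,b} + (0\{a,c} + b.0)\{b,c})) + (rec X. c.(X + X + 0\{b,c})\{b,c} + (b.(X + X)\{a,b} + (0\{a,c} + b.0)\{b,c})))\{a,b} :: -c-> n3
  n2 = ((rec X. c.(X + X + 0\{b,c})\{b,c} + (b.(X + X)\{a,b} + (0\{a,c} + b.0)\{b,c})) + (rec X. c.(X + X + 0\{b,c})\{b,c} + (b.(X + X)\{a,b} + (0\{a,c} + b.0)\{b,c})) + 0\{b,c})\{b,c} :: stopped
  n3 = ((rec X. c.(X + X + 0\{b,c})\{b,c} + (b.(X + X)\{a,b} + (0\{a,c} + b.0)\{b,c})) + (rec X. c.(X + X + 0\{b,c})\{b,c} + (b.(X + X)\{a,b} + (0\{a,c} + b.0)\{b,c})) + 0\{b,c})\{b,c}\{a,b} :: stopped
Executing a from P (initial set {m0}):
  step 1 (a): {m1}
  — P admits the full trace.
Executing a from Q (initial set {n0}):
  step 1 (a): ∅ (Q stuck)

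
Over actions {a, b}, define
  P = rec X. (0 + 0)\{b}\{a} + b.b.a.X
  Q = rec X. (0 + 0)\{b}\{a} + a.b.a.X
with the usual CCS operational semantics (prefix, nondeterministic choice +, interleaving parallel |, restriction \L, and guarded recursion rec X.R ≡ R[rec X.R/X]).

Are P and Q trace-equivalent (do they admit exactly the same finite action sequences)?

Reachable graph of P (3 states):
  u0 = rec X. (0 + 0)\{b}\{a} + b.b.a.X | ··b··> u1
  u1 = b.a.(rec X. (0 + 0)\{b}\{a} + b.b.a.X) | ··b··> u2
  u2 = a.(rec X. (0 + 0)\{b}\{a} + b.b.a.X) | ··a··> u0
Reachable graph of Q (3 states):
  v0 = rec X. (0 + 0)\{b}\{a} + a.b.a.X | ··a··> v1
  v1 = b.a.(rec X. (0 + 0)\{b}\{a} + a.b.a.X) | ··b··> v2
  v2 = a.(rec X. (0 + 0)\{b}\{a} + a.b.a.X) | ··a··> v0
Executing b from P (initial set {u0}):
  step 1 (b): {u1}
  ✓ P
Executing b from Q (initial set {v0}):
  step 1 (b): no successor for Q

traces(P) ≠ traces(Q) — witness ⟨b⟩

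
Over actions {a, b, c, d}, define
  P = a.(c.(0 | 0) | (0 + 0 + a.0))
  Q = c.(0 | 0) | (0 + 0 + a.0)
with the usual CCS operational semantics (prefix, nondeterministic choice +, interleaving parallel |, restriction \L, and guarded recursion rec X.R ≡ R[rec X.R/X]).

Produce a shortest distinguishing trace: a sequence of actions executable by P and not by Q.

P's transition system — 5 states:
  u0 = a.(c.(0 | 0) | (0 + 0 + a.0)) :: --a--▸ u1
  u1 = c.(0 | 0) | (0 + 0 + a.0) :: --a--▸ u2, --c--▸ u3
  u2 = c.(0 | 0) | 0 :: --c--▸ u4
  u3 = 0 | 0 | (0 + 0 + a.0) :: --a--▸ u4
  u4 = 0 | 0 | 0 :: ·
Q's transition system — 4 states:
  v0 = c.(0 | 0) | (0 + 0 + a.0) :: --a--▸ v1, --c--▸ v2
  v1 = c.(0 | 0) | 0 :: --c--▸ v3
  v2 = 0 | 0 | (0 + 0 + a.0) :: --a--▸ v3
  v3 = 0 | 0 | 0 :: ·
Executing aa from P (initial set {u0}):
  [1] a ⇒ {u1}
  [2] a ⇒ {u2}
  ✓ P
Executing aa from Q (initial set {v0}):
  [1] a ⇒ {v1}
  [2] a ⇒ ∅  — Q cannot continue

aa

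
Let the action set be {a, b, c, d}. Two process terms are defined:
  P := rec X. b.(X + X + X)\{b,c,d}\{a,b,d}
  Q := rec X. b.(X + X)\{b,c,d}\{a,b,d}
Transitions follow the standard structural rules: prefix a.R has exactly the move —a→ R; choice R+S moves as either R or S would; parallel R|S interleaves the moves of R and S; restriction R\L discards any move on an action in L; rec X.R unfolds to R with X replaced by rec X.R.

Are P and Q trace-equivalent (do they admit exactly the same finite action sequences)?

YES

P's transition system — 2 states:
  u0 = rec X. b.(X + X + X)\{b,c,d}\{a,b,d} | =b=> u1
  u1 = ((rec X. b.(X + X + X)\{b,c,d}\{a,b,d}) + (rec X. b.(X + X + X)\{b,c,d}\{a,b,d}) + (rec X. b.(X + X + X)\{b,c,d}\{a,b,d}))\{b,c,d}\{a,b,d} | ·
Q's transition system — 2 states:
  v0 = rec X. b.(X + X)\{b,c,d}\{a,b,d} | =b=> v1
  v1 = ((rec X. b.(X + X)\{b,c,d}\{a,b,d}) + (rec X. b.(X + X)\{b,c,d}\{a,b,d}))\{b,c,d}\{a,b,d} | ·
Partition-refinement fixed point:
  B0 = {u0, v0}
  B1 = {u1, v1}
u0 ∈ B0, v0 ∈ B0 → same block
Bisimilar ⇒ trace-equivalent.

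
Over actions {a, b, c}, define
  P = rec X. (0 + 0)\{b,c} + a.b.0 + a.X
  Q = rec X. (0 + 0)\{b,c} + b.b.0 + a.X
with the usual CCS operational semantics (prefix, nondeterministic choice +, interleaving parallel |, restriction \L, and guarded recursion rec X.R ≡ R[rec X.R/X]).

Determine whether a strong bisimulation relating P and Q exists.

not bisimilar

LTS(P): 3 reachable states
  s0 = rec X. (0 + 0)\{b,c} + a.b.0 + a.X ⊢ ··a··> s0, ··a··> s1
  s1 = b.0 ⊢ ··b··> s2
  s2 = 0 ⊢ (no moves)
LTS(Q): 3 reachable states
  t0 = rec X. (0 + 0)\{b,c} + b.b.0 + a.X ⊢ ··a··> t0, ··b··> t1
  t1 = b.0 ⊢ ··b··> t2
  t2 = 0 ⊢ (no moves)
Coarsest stable partition (strong bisimilarity classes):
  B0 = {s0}
  B1 = {s1, t1}
  B2 = {s2, t2}
  B3 = {t0}
s0 ∈ B0, t0 ∈ B3 → different blocks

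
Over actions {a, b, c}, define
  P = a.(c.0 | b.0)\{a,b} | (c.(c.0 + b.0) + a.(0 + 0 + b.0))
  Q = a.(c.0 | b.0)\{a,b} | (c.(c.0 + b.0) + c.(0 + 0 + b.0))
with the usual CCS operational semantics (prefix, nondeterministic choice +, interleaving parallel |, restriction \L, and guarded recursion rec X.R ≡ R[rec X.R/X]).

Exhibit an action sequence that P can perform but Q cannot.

aa

P's transition system — 12 states:
  m0 = a.(c.0 | b.0)\{a,b} | (c.(c.0 + b.0) + a.(0 + 0 + b.0)) :: ··a··> m1, ··a··> m2, ··c··> m3
  m1 = (c.0 | b.0)\{a,b} | (c.(c.0 + b.0) + a.(0 + 0 + b.0)) :: ··a··> m4, ··c··> m5, ··c··> m6
  m2 = a.(c.0 | b.0)\{a,b} | (0 + 0 + b.0) :: ··a··> m4, ··b··> m7
  m3 = a.(c.0 | b.0)\{a,b} | (c.0 + b.0) :: ··a··> m6, ··b··> m7, ··c··> m7
  m4 = (c.0 | b.0)\{a,b} | (0 + 0 + b.0) :: ··b··> m8, ··c··> m9
  m5 = (0 | b.0)\{a,b} | (c.(c.0 + b.0) + a.(0 + 0 + b.0)) :: ··a··> m9, ··c··> m10
  m6 = (c.0 | b.0)\{a,b} | (c.0 + b.0) :: ··b··> m8, ··c··> m10, ··c··> m8
  m7 = a.(c.0 | b.0)\{a,b} | 0 :: ··a··> m8
  m8 = (c.0 | b.0)\{a,b} | 0 :: ··c··> m11
  m9 = (0 | b.0)\{a,b} | (0 + 0 + b.0) :: ··b··> m11
  m10 = (0 | b.0)\{a,b} | (c.0 + b.0) :: ··b··> m11, ··c··> m11
  m11 = (0 | b.0)\{a,b} | 0 :: stopped
Q's transition system — 12 states:
  n0 = a.(c.0 | b.0)\{a,b} | (c.(c.0 + b.0) + c.(0 + 0 + b.0)) :: ··a··> n1, ··c··> n2, ··c··> n3
  n1 = (c.0 | b.0)\{a,b} | (c.(c.0 + b.0) + c.(0 + 0 + b.0)) :: ··c··> n4, ··c··> n5, ··c··> n6
  n2 = a.(c.0 | b.0)\{a,b} | (0 + 0 + b.0) :: ··a··> n5, ··b··> n7
  n3 = a.(c.0 | b.0)\{a,b} | (c.0 + b.0) :: ··a··> n6, ··b··> n7, ··c··> n7
  n4 = (0 | b.0)\{a,b} | (c.(c.0 + b.0) + c.(0 + 0 + b.0)) :: ··c··> n8, ··c··> n9
  n5 = (c.0 | b.0)\{a,b} | (0 + 0 + b.0) :: ··b··> n10, ··c··> n8
  n6 = (c.0 | b.0)\{a,b} | (c.0 + b.0) :: ··b··> n10, ··c··> n10, ··c··> n9
  n7 = a.(c.0 | b.0)\{a,b} | 0 :: ··a··> n10
  n8 = (0 | b.0)\{a,b} | (0 + 0 + b.0) :: ··b··> n11
  n9 = (0 | b.0)\{a,b} | (c.0 + b.0) :: ··b··> n11, ··c··> n11
  n10 = (c.0 | b.0)\{a,b} | 0 :: ··c··> n11
  n11 = (0 | b.0)\{a,b} | 0 :: stopped
Executing aa from P (initial set {m0}):
  step 1 (a): {m1, m2}
  step 2 (a): {m4}
  ✓ P
Executing aa from Q (initial set {n0}):
  step 1 (a): {n1}
  step 2 (a): ∅ (Q stuck)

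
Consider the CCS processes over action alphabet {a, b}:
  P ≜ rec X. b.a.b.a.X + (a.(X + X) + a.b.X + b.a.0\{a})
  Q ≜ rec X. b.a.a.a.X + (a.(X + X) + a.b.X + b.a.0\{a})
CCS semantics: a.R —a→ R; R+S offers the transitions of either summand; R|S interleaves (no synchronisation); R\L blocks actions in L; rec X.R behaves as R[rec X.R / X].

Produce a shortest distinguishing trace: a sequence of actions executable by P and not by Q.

Reachable graph of P (8 states):
  m0 = rec X. b.a.b.a.X + (a.(X + X) + a.b.X + b.a.0\{a}) :: =a=> m1, =a=> m2, =b=> m3, =b=> m4
  m1 = (rec X. b.a.b.a.X + (a.(X + X) + a.b.X + b.a.0\{a})) + (rec X. b.a.b.a.X + (a.(X + X) + a.b.X + b.a.0\{a})) :: =a=> m1, =a=> m2, =b=> m3, =b=> m4
  m2 = b.(rec X. b.a.b.a.X + (a.(X + X) + a.b.X + b.a.0\{a})) :: =b=> m0
  m3 = a.0\{a} :: =a=> m5
  m4 = a.b.a.(rec X. b.a.b.a.X + (a.(X + X) + a.b.X + b.a.0\{a})) :: =a=> m6
  m5 = 0\{a} :: deadlocked
  m6 = b.a.(rec X. b.a.b.a.X + (a.(X + X) + a.b.X + b.a.0\{a})) :: =b=> m7
  m7 = a.(rec X. b.a.b.a.X + (a.(X + X) + a.b.X + b.a.0\{a})) :: =a=> m0
Reachable graph of Q (8 states):
  n0 = rec X. b.a.a.a.X + (a.(X + X) + a.b.X + b.a.0\{a}) :: =a=> n1, =a=> n2, =b=> n3, =b=> n4
  n1 = (rec X. b.a.a.a.X + (a.(X + X) + a.b.X + b.a.0\{a})) + (rec X. b.a.a.a.X + (a.(X + X) + a.b.X + b.a.0\{a})) :: =a=> n1, =a=> n2, =b=> n3, =b=> n4
  n2 = b.(rec X. b.a.a.a.X + (a.(X + X) + a.b.X + b.a.0\{a})) :: =b=> n0
  n3 = a.0\{a} :: =a=> n5
  n4 = a.a.a.(rec X. b.a.a.a.X + (a.(X + X) + a.b.X + b.a.0\{a})) :: =a=> n6
  n5 = 0\{a} :: deadlocked
  n6 = a.a.(rec X. b.a.a.a.X + (a.(X + X) + a.b.X + b.a.0\{a})) :: =a=> n7
  n7 = a.(rec X. b.a.a.a.X + (a.(X + X) + a.b.X + b.a.0\{a})) :: =a=> n0
Run σ = ⟨bab⟩ on P: start {m0}
  step 1 (b): {m3, m4}
  step 2 (a): {m5, m6}
  step 3 (b): {m7}
  ✓ P
Run σ = ⟨bab⟩ on Q: start {n0}
  step 1 (b): {n3, n4}
  step 2 (a): {n5, n6}
  step 3 (b): ∅  — Q cannot continue

bab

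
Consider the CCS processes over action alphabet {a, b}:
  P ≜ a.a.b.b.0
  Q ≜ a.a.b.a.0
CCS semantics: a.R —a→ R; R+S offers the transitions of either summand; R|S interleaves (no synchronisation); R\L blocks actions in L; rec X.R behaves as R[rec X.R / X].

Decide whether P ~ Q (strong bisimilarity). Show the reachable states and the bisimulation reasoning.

P ≁ Q

Reachable graph of P (5 states):
  u0 = a.a.b.b.0 ⊢ ··a··> u1
  u1 = a.b.b.0 ⊢ ··a··> u2
  u2 = b.b.0 ⊢ ··b··> u3
  u3 = b.0 ⊢ ··b··> u4
  u4 = 0 ⊢ deadlocked
Reachable graph of Q (5 states):
  v0 = a.a.b.a.0 ⊢ ··a··> v1
  v1 = a.b.a.0 ⊢ ··a··> v2
  v2 = b.a.0 ⊢ ··b··> v3
  v3 = a.0 ⊢ ··a··> v4
  v4 = 0 ⊢ deadlocked
Coarsest stable partition (strong bisimilarity classes):
  B0 = {u0}
  B1 = {u1}
  B2 = {u2}
  B3 = {u3}
  B4 = {u4, v4}
  B5 = {v0}
  B6 = {v1}
  B7 = {v2}
  B8 = {v3}
u0 ∈ B0, v0 ∈ B5 → different blocks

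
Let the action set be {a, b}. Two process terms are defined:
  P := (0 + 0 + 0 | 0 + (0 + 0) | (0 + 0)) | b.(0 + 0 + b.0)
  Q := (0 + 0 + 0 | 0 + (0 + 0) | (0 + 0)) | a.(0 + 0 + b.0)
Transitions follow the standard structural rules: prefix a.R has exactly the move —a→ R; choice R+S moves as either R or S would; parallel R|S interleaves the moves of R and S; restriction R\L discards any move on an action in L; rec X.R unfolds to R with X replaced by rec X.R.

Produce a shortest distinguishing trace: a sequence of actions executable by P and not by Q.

b

Reachable graph of P (3 states):
  m0 = (0 + 0 + 0 | 0 + (0 + 0) | (0 + 0)) | b.(0 + 0 + b.0) :: --b--▸ m1
  m1 = (0 + 0 + 0 | 0 + (0 + 0) | (0 + 0)) | (0 + 0 + b.0) :: --b--▸ m2
  m2 = (0 + 0 + 0 | 0 + (0 + 0) | (0 + 0)) | 0 :: ∅
Reachable graph of Q (3 states):
  n0 = (0 + 0 + 0 | 0 + (0 + 0) | (0 + 0)) | a.(0 + 0 + b.0) :: --a--▸ n1
  n1 = (0 + 0 + 0 | 0 + (0 + 0) | (0 + 0)) | (0 + 0 + b.0) :: --b--▸ n2
  n2 = (0 + 0 + 0 | 0 + (0 + 0) | (0 + 0)) | 0 :: ∅
Executing b from P (initial set {m0}):
  [1] b ⇒ {m1}
  P completes σ.
Executing b from Q (initial set {n0}):
  [1] b ⇒ no successor for Q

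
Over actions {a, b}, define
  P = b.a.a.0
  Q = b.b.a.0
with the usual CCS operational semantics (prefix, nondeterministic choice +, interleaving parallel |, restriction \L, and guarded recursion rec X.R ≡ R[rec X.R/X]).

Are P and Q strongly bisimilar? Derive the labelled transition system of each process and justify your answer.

NO

LTS(P): 4 reachable states
  m0 = b.a.a.0 :: --b--▸ m1
  m1 = a.a.0 :: --a--▸ m2
  m2 = a.0 :: --a--▸ m3
  m3 = 0 :: deadlocked
LTS(Q): 4 reachable states
  n0 = b.b.a.0 :: --b--▸ n1
  n1 = b.a.0 :: --b--▸ n2
  n2 = a.0 :: --a--▸ n3
  n3 = 0 :: deadlocked
Partition-refinement fixed point:
  B0 = {m0}
  B1 = {m1}
  B2 = {m2, n2}
  B3 = {m3, n3}
  B4 = {n0}
  B5 = {n1}
m0 ∈ B0, n0 ∈ B4 → different blocks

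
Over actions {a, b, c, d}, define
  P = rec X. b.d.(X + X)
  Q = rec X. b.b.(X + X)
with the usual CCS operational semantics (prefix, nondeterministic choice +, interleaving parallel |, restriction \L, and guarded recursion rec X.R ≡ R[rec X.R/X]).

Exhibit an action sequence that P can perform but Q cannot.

bd

Reachable graph of P (3 states):
  p0 = rec X. b.d.(X + X) has moves --b--▸ p1
  p1 = d.((rec X. b.d.(X + X)) + (rec X. b.d.(X + X))) has moves --d--▸ p2
  p2 = (rec X. b.d.(X + X)) + (rec X. b.d.(X + X)) has moves --b--▸ p1
Reachable graph of Q (3 states):
  q0 = rec X. b.b.(X + X) has moves --b--▸ q1
  q1 = b.((rec X. b.b.(X + X)) + (rec X. b.b.(X + X))) has moves --b--▸ q2
  q2 = (rec X. b.b.(X + X)) + (rec X. b.b.(X + X)) has moves --b--▸ q1
Executing bd from P (initial set {p0}):
  step 1 (b): {p1}
  step 2 (d): {p2}
  — P admits the full trace.
Executing bd from Q (initial set {q0}):
  step 1 (b): {q1}
  step 2 (d): ∅  — Q cannot continue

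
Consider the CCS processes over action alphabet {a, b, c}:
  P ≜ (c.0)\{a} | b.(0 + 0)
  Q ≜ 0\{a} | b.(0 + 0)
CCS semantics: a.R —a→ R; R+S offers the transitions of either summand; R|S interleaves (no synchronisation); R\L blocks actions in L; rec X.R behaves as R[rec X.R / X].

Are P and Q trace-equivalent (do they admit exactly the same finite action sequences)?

traces(P) ≠ traces(Q) — witness ⟨c⟩

P's transition system — 4 states:
  m0 = (c.0)\{a} | b.(0 + 0) has moves -b-> m1, -c-> m2
  m1 = (c.0)\{a} | (0 + 0) has moves -c-> m3
  m2 = 0\{a} | b.(0 + 0) has moves -b-> m3
  m3 = 0\{a} | (0 + 0) has moves (no moves)
Q's transition system — 2 states:
  n0 = 0\{a} | b.(0 + 0) has moves -b-> n1
  n1 = 0\{a} | (0 + 0) has moves (no moves)
Executing c from P (initial set {m0}):
  step 1 (c): {m2}
  — P admits the full trace.
Executing c from Q (initial set {n0}):
  step 1 (c): ∅  — Q cannot continue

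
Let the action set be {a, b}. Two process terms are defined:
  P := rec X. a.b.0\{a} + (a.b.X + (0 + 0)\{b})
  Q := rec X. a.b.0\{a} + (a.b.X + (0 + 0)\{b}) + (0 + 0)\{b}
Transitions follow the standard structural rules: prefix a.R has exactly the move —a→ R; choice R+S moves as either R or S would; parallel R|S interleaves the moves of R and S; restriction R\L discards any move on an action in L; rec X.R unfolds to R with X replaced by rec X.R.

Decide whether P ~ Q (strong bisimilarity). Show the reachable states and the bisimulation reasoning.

P's transition system — 4 states:
  u0 = rec X. a.b.0\{a} + (a.b.X + (0 + 0)\{b}) | ··a··> u1, ··a··> u2
  u1 = b.(rec X. a.b.0\{a} + (a.b.X + (0 + 0)\{b})) | ··b··> u0
  u2 = b.0\{a} | ··b··> u3
  u3 = 0\{a} | (no moves)
Q's transition system — 4 states:
  v0 = rec X. a.b.0\{a} + (a.b.X + (0 + 0)\{b}) + (0 + 0)\{b} | ··a··> v1, ··a··> v2
  v1 = b.(rec X. a.b.0\{a} + (a.b.X + (0 + 0)\{b}) + (0 + 0)\{b}) | ··b··> v0
  v2 = b.0\{a} | ··b··> v3
  v3 = 0\{a} | (no moves)
Coarsest stable partition (strong bisimilarity classes):
  B0 = {u0, v0}
  B1 = {u2, v2}
  B2 = {u3, v3}
  B3 = {u1, v1}
u0 ∈ B0, v0 ∈ B0 → same block

bisimilar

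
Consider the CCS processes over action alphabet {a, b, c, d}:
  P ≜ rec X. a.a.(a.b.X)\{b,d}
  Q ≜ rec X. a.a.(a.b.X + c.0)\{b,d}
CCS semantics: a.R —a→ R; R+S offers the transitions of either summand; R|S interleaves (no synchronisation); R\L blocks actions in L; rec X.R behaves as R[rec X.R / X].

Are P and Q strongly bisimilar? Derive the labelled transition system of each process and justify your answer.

not bisimilar

P's transition system — 4 states:
  s0 = rec X. a.a.(a.b.X)\{b,d} :: ··a··> s1
  s1 = a.(a.b.(rec X. a.a.(a.b.X)\{b,d}))\{b,d} :: ··a··> s2
  s2 = (a.b.(rec X. a.a.(a.b.X)\{b,d}))\{b,d} :: ··a··> s3
  s3 = (b.(rec X. a.a.(a.b.X)\{b,d}))\{b,d} :: stopped
Q's transition system — 5 states:
  t0 = rec X. a.a.(a.b.X + c.0)\{b,d} :: ··a··> t1
  t1 = a.(a.b.(rec X. a.a.(a.b.X + c.0)\{b,d}) + c.0)\{b,d} :: ··a··> t2
  t2 = (a.b.(rec X. a.a.(a.b.X + c.0)\{b,d}) + c.0)\{b,d} :: ··a··> t3, ··c··> t4
  t3 = (b.(rec X. a.a.(a.b.X + c.0)\{b,d}))\{b,d} :: stopped
  t4 = 0\{b,d} :: stopped
Partition-refinement fixed point:
  B0 = {s0}
  B1 = {s1}
  B2 = {s2}
  B3 = {s3, t3, t4}
  B4 = {t0}
  B5 = {t1}
  B6 = {t2}
s0 ∈ B0, t0 ∈ B4 → different blocks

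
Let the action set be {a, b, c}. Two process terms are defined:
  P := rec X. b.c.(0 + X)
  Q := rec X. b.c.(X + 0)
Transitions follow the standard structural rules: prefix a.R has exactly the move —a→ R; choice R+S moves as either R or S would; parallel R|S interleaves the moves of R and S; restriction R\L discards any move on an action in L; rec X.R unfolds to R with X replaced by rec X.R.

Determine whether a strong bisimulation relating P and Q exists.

bisimilar

LTS(P): 3 reachable states
  m0 = rec X. b.c.(0 + X) → -b-> m1
  m1 = c.(0 + (rec X. b.c.(0 + X))) → -c-> m2
  m2 = 0 + (rec X. b.c.(0 + X)) → -b-> m1
LTS(Q): 3 reachable states
  n0 = rec X. b.c.(X + 0) → -b-> n1
  n1 = c.((rec X. b.c.(X + 0)) + 0) → -c-> n2
  n2 = (rec X. b.c.(X + 0)) + 0 → -b-> n1
Partition-refinement fixed point:
  B0 = {m0, m2, n0, n2}
  B1 = {m1, n1}
m0 ∈ B0, n0 ∈ B0 → same block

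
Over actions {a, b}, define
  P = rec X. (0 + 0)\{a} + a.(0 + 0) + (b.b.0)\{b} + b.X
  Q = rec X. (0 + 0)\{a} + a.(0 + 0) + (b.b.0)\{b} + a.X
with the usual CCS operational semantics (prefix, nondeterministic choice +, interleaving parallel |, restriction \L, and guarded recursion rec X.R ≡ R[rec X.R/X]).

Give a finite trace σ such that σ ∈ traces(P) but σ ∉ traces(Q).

LTS(P): 2 reachable states
  m0 = rec X. (0 + 0)\{a} + a.(0 + 0) + (b.b.0)\{b} + b.X | —a→ m1, —b→ m0
  m1 = 0 + 0 | stopped
LTS(Q): 2 reachable states
  n0 = rec X. (0 + 0)\{a} + a.(0 + 0) + (b.b.0)\{b} + a.X | —a→ n0, —a→ n1
  n1 = 0 + 0 | stopped
Run σ = ⟨b⟩ on P: start {m0}
  step 1 (b): {m0}
  — P admits the full trace.
Run σ = ⟨b⟩ on Q: start {n0}
  step 1 (b): no successor for Q

b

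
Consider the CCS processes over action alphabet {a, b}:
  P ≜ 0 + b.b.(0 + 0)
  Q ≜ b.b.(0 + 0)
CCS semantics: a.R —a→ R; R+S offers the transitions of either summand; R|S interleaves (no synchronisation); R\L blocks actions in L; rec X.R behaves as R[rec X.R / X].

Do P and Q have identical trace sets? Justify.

trace-equivalent

LTS(P): 3 reachable states
  p0 = 0 + b.b.(0 + 0) :: ··b··> p1
  p1 = b.(0 + 0) :: ··b··> p2
  p2 = 0 + 0 :: ·
LTS(Q): 3 reachable states
  q0 = b.b.(0 + 0) :: ··b··> q1
  q1 = b.(0 + 0) :: ··b··> q2
  q2 = 0 + 0 :: ·
Coarsest stable partition (strong bisimilarity classes):
  B0 = {p0, q0}
  B1 = {p1, q1}
  B2 = {p2, q2}
p0 ∈ B0, q0 ∈ B0 → same block
Bisimilar ⇒ trace-equivalent.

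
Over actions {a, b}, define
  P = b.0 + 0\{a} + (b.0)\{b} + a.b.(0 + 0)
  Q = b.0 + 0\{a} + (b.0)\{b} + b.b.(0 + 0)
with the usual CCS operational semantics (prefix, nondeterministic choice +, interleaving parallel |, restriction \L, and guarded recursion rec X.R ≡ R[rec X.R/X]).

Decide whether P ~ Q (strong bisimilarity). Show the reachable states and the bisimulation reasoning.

NO

Reachable graph of P (4 states):
  s0 = b.0 + 0\{a} + (b.0)\{b} + a.b.(0 + 0) :: --a--▸ s1, --b--▸ s2
  s1 = b.(0 + 0) :: --b--▸ s3
  s2 = 0 :: ·
  s3 = 0 + 0 :: ·
Reachable graph of Q (4 states):
  t0 = b.0 + 0\{a} + (b.0)\{b} + b.b.(0 + 0) :: --b--▸ t1, --b--▸ t2
  t1 = 0 :: ·
  t2 = b.(0 + 0) :: --b--▸ t3
  t3 = 0 + 0 :: ·
Partition-refinement fixed point:
  B0 = {s0}
  B1 = {s1, t2}
  B2 = {s2, s3, t1, t3}
  B3 = {t0}
s0 ∈ B0, t0 ∈ B3 → different blocks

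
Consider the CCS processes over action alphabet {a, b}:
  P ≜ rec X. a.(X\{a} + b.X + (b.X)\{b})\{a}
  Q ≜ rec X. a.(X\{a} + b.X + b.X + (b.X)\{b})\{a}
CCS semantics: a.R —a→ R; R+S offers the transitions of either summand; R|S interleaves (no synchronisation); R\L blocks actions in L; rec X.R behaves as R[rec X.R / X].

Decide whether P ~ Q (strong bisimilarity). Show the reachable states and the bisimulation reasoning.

LTS(P): 3 reachable states
  s0 = rec X. a.(X\{a} + b.X + (b.X)\{b})\{a} → =a=> s1
  s1 = ((rec X. a.(X\{a} + b.X + (b.X)\{b})\{a})\{a} + b.(rec X. a.(X\{a} + b.X + (b.X)\{b})\{a}) + (b.(rec X. a.(X\{a} + b.X + (b.X)\{b})\{a}))\{b})\{a} → =b=> s2
  s2 = (rec X. a.(X\{a} + b.X + (b.X)\{b})\{a})\{a} → (no moves)
LTS(Q): 3 reachable states
  t0 = rec X. a.(X\{a} + b.X + b.X + (b.X)\{b})\{a} → =a=> t1
  t1 = ((rec X. a.(X\{a} + b.X + b.X + (b.X)\{b})\{a})\{a} + b.(rec X. a.(X\{a} + b.X + b.X + (b.X)\{b})\{a}) + b.(rec X. a.(X\{a} + b.X + b.X + (b.X)\{b})\{a}) + (b.(rec X. a.(X\{a} + b.X + b.X + (b.X)\{b})\{a}))\{b})\{a} → =b=> t2
  t2 = (rec X. a.(X\{a} + b.X + b.X + (b.X)\{b})\{a})\{a} → (no moves)
Partition-refinement fixed point:
  B0 = {s0, t0}
  B1 = {s1, t1}
  B2 = {s2, t2}
s0 ∈ B0, t0 ∈ B0 → same block

YES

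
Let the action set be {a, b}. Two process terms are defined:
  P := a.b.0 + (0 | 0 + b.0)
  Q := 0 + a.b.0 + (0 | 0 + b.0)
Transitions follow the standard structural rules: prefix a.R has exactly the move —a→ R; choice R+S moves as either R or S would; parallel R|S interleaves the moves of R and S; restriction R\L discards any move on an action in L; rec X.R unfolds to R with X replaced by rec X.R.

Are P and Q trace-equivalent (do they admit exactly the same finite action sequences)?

traces(P) = traces(Q)

Reachable graph of P (3 states):
  p0 = a.b.0 + (0 | 0 + b.0) → ··a··> p1, ··b··> p2
  p1 = b.0 → ··b··> p2
  p2 = 0 → ∅
Reachable graph of Q (3 states):
  q0 = 0 + a.b.0 + (0 | 0 + b.0) → ··a··> q1, ··b··> q2
  q1 = b.0 → ··b··> q2
  q2 = 0 → ∅
Coarsest stable partition (strong bisimilarity classes):
  B0 = {p0, q0}
  B1 = {p1, q1}
  B2 = {p2, q2}
p0 ∈ B0, q0 ∈ B0 → same block
Bisimilar ⇒ trace-equivalent.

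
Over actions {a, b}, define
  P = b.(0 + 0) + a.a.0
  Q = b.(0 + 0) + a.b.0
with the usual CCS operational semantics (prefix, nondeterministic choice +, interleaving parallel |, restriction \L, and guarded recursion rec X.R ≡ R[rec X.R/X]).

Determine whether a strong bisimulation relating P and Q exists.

not bisimilar

LTS(P): 4 reachable states
  s0 = b.(0 + 0) + a.a.0 :: --a--▸ s1, --b--▸ s2
  s1 = a.0 :: --a--▸ s3
  s2 = 0 + 0 :: deadlocked
  s3 = 0 :: deadlocked
LTS(Q): 4 reachable states
  t0 = b.(0 + 0) + a.b.0 :: --a--▸ t1, --b--▸ t2
  t1 = b.0 :: --b--▸ t3
  t2 = 0 + 0 :: deadlocked
  t3 = 0 :: deadlocked
Partition-refinement fixed point:
  B0 = {s0}
  B1 = {s2, s3, t2, t3}
  B2 = {s1}
  B3 = {t0}
  B4 = {t1}
s0 ∈ B0, t0 ∈ B3 → different blocks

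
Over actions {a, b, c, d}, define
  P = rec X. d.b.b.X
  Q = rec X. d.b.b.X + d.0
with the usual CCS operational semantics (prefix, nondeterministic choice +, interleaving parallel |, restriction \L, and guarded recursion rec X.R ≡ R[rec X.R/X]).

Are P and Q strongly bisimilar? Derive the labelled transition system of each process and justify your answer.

P's transition system — 3 states:
  s0 = rec X. d.b.b.X | --d--▸ s1
  s1 = b.b.(rec X. d.b.b.X) | --b--▸ s2
  s2 = b.(rec X. d.b.b.X) | --b--▸ s0
Q's transition system — 4 states:
  t0 = rec X. d.b.b.X + d.0 | --d--▸ t1, --d--▸ t2
  t1 = 0 | ·
  t2 = b.b.(rec X. d.b.b.X + d.0) | --b--▸ t3
  t3 = b.(rec X. d.b.b.X + d.0) | --b--▸ t0
Coarsest stable partition (strong bisimilarity classes):
  B0 = {s0}
  B1 = {s1}
  B2 = {s2}
  B3 = {t0}
  B4 = {t1}
  B5 = {t2}
  B6 = {t3}
s0 ∈ B0, t0 ∈ B3 → different blocks

not bisimilar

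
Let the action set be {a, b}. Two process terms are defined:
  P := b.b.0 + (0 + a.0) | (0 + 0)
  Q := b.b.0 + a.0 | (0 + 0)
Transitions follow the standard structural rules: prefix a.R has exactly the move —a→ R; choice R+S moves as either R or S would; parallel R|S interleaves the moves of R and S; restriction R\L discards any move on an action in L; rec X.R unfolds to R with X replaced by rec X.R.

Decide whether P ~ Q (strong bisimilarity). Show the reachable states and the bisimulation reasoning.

P ~ Q

Reachable graph of P (4 states):
  u0 = b.b.0 + (0 + a.0) | (0 + 0) has moves --a--▸ u1, --b--▸ u2
  u1 = 0 | (0 + 0) has moves deadlocked
  u2 = b.0 has moves --b--▸ u3
  u3 = 0 has moves deadlocked
Reachable graph of Q (4 states):
  v0 = b.b.0 + a.0 | (0 + 0) has moves --a--▸ v1, --b--▸ v2
  v1 = 0 | (0 + 0) has moves deadlocked
  v2 = b.0 has moves --b--▸ v3
  v3 = 0 has moves deadlocked
Bisimilarity quotient blocks:
  B0 = {u0, v0}
  B1 = {u1, u3, v1, v3}
  B2 = {u2, v2}
u0 ∈ B0, v0 ∈ B0 → same block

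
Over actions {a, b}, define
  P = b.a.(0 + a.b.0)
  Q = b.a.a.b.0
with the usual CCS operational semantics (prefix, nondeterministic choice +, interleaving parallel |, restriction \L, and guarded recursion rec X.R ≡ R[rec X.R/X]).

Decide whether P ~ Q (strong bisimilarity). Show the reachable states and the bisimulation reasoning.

Reachable graph of P (5 states):
  m0 = b.a.(0 + a.b.0) | --b--▸ m1
  m1 = a.(0 + a.b.0) | --a--▸ m2
  m2 = 0 + a.b.0 | --a--▸ m3
  m3 = b.0 | --b--▸ m4
  m4 = 0 | deadlocked
Reachable graph of Q (5 states):
  n0 = b.a.a.b.0 | --b--▸ n1
  n1 = a.a.b.0 | --a--▸ n2
  n2 = a.b.0 | --a--▸ n3
  n3 = b.0 | --b--▸ n4
  n4 = 0 | deadlocked
Bisimilarity quotient blocks:
  B0 = {m0, n0}
  B1 = {m1, n1}
  B2 = {m2, n2}
  B3 = {m3, n3}
  B4 = {m4, n4}
m0 ∈ B0, n0 ∈ B0 → same block

P ~ Q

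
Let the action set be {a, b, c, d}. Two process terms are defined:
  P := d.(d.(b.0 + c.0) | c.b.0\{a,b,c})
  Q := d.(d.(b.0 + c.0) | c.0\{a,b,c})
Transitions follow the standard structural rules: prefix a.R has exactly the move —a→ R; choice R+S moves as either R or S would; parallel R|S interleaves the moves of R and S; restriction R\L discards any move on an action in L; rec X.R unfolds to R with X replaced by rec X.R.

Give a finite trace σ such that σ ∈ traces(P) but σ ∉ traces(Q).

LTS(P): 10 reachable states
  m0 = d.(d.(b.0 + c.0) | c.b.0\{a,b,c}) → —d→ m1
  m1 = d.(b.0 + c.0) | c.b.0\{a,b,c} → —c→ m2, —d→ m3
  m2 = d.(b.0 + c.0) | b.0\{a,b,c} → —b→ m4, —d→ m5
  m3 = (b.0 + c.0) | c.b.0\{a,b,c} → —b→ m6, —c→ m5, —c→ m6
  m4 = d.(b.0 + c.0) | 0\{a,b,c} → —d→ m7
  m5 = (b.0 + c.0) | b.0\{a,b,c} → —b→ m7, —b→ m8, —c→ m8
  m6 = 0 | c.b.0\{a,b,c} → —c→ m8
  m7 = (b.0 + c.0) | 0\{a,b,c} → —b→ m9, —c→ m9
  m8 = 0 | b.0\{a,b,c} → —b→ m9
  m9 = 0 | 0\{a,b,c} → ·
LTS(Q): 7 reachable states
  n0 = d.(d.(b.0 + c.0) | c.0\{a,b,c}) → —d→ n1
  n1 = d.(b.0 + c.0) | c.0\{a,b,c} → —c→ n2, —d→ n3
  n2 = d.(b.0 + c.0) | 0\{a,b,c} → —d→ n4
  n3 = (b.0 + c.0) | c.0\{a,b,c} → —b→ n5, —c→ n4, —c→ n5
  n4 = (b.0 + c.0) | 0\{a,b,c} → —b→ n6, —c→ n6
  n5 = 0 | c.0\{a,b,c} → —c→ n6
  n6 = 0 | 0\{a,b,c} → ·
Executing dcb from P (initial set {m0}):
  [1] d ⇒ {m1}
  [2] c ⇒ {m2}
  [3] b ⇒ {m4}
  — P admits the full trace.
Executing dcb from Q (initial set {n0}):
  [1] d ⇒ {n1}
  [2] c ⇒ {n2}
  [3] b ⇒ no successor for Q

dcb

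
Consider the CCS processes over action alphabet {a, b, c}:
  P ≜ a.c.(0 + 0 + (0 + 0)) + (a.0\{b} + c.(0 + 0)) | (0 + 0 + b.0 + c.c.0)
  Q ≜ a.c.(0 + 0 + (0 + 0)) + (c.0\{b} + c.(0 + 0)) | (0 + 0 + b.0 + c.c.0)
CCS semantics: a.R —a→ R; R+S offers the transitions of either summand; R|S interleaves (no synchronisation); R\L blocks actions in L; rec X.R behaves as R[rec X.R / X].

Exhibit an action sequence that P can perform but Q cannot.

ab

LTS(P): 11 reachable states
  m0 = a.c.(0 + 0 + (0 + 0)) + (a.0\{b} + c.(0 + 0)) | (0 + 0 + b.0 + c.c.0) :: --a--▸ m1, --a--▸ m2, --b--▸ m3, --c--▸ m4, --c--▸ m5
  m1 = 0\{b} | (0 + 0 + b.0 + c.c.0) :: --b--▸ m6, --c--▸ m7
  m2 = c.(0 + 0 + (0 + 0)) :: --c--▸ m8
  m3 = (a.0\{b} + c.(0 + 0)) | 0 :: --a--▸ m6, --c--▸ m9
  m4 = (0 + 0) | (0 + 0 + b.0 + c.c.0) :: --b--▸ m9, --c--▸ m10
  m5 = (a.0\{b} + c.(0 + 0)) | c.0 :: --a--▸ m7, --c--▸ m10, --c--▸ m3
  m6 = 0\{b} | 0 :: deadlocked
  m7 = 0\{b} | c.0 :: --c--▸ m6
  m8 = 0 + 0 + (0 + 0) :: deadlocked
  m9 = (0 + 0) | 0 :: deadlocked
  m10 = (0 + 0) | c.0 :: --c--▸ m9
LTS(Q): 11 reachable states
  n0 = a.c.(0 + 0 + (0 + 0)) + (c.0\{b} + c.(0 + 0)) | (0 + 0 + b.0 + c.c.0) :: --a--▸ n1, --b--▸ n2, --c--▸ n3, --c--▸ n4, --c--▸ n5
  n1 = c.(0 + 0 + (0 + 0)) :: --c--▸ n6
  n2 = (c.0\{b} + c.(0 + 0)) | 0 :: --c--▸ n7, --c--▸ n8
  n3 = (0 + 0) | (0 + 0 + b.0 + c.c.0) :: --b--▸ n7, --c--▸ n9
  n4 = (c.0\{b} + c.(0 + 0)) | c.0 :: --c--▸ n10, --c--▸ n2, --c--▸ n9
  n5 = 0\{b} | (0 + 0 + b.0 + c.c.0) :: --b--▸ n8, --c--▸ n10
  n6 = 0 + 0 + (0 + 0) :: deadlocked
  n7 = (0 + 0) | 0 :: deadlocked
  n8 = 0\{b} | 0 :: deadlocked
  n9 = (0 + 0) | c.0 :: --c--▸ n7
  n10 = 0\{b} | c.0 :: --c--▸ n8
Executing ab from P (initial set {m0}):
  after a @ step 1: {m1, m2}
  after b @ step 2: {m6}
  — P admits the full trace.
Executing ab from Q (initial set {n0}):
  after a @ step 1: {n1}
  after b @ step 2: ∅  — Q cannot continue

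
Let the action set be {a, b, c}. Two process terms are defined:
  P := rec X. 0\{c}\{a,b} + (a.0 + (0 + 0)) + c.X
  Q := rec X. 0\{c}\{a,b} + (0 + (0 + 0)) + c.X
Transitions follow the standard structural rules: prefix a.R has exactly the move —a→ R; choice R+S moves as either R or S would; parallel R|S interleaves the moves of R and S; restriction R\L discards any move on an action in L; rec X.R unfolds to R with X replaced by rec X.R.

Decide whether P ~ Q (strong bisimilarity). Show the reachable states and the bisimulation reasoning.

LTS(P): 2 reachable states
  u0 = rec X. 0\{c}\{a,b} + (a.0 + (0 + 0)) + c.X | ··a··> u1, ··c··> u0
  u1 = 0 | ·
LTS(Q): 1 reachable states
  v0 = rec X. 0\{c}\{a,b} + (0 + (0 + 0)) + c.X | ··c··> v0
Coarsest stable partition (strong bisimilarity classes):
  B0 = {u0}
  B1 = {u1}
  B2 = {v0}
u0 ∈ B0, v0 ∈ B2 → different blocks

P ≁ Q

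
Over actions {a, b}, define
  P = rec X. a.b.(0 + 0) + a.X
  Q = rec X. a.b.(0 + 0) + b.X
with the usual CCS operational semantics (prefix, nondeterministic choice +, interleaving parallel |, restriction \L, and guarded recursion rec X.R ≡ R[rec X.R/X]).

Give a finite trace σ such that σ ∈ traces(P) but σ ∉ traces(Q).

aa

LTS(P): 3 reachable states
  s0 = rec X. a.b.(0 + 0) + a.X :: ··a··> s0, ··a··> s1
  s1 = b.(0 + 0) :: ··b··> s2
  s2 = 0 + 0 :: ∅
LTS(Q): 3 reachable states
  t0 = rec X. a.b.(0 + 0) + b.X :: ··a··> t1, ··b··> t0
  t1 = b.(0 + 0) :: ··b··> t2
  t2 = 0 + 0 :: ∅
Run σ = ⟨aa⟩ on P: start {s0}
  step 1 (a): {s0, s1}
  step 2 (a): {s0, s1}
  P completes σ.
Run σ = ⟨aa⟩ on Q: start {t0}
  step 1 (a): {t1}
  step 2 (a): ∅  — Q cannot continue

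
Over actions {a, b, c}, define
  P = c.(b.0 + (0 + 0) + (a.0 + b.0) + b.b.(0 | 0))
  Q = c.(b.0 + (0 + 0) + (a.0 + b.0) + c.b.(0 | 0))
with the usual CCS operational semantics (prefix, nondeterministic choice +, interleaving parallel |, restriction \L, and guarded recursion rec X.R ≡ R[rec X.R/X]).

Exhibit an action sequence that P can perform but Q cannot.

LTS(P): 5 reachable states
  m0 = c.(b.0 + (0 + 0) + (a.0 + b.0) + b.b.(0 | 0)) has moves ··c··> m1
  m1 = b.0 + (0 + 0) + (a.0 + b.0) + b.b.(0 | 0) has moves ··a··> m2, ··b··> m2, ··b··> m3
  m2 = 0 has moves ·
  m3 = b.(0 | 0) has moves ··b··> m4
  m4 = 0 | 0 has moves ·
LTS(Q): 5 reachable states
  n0 = c.(b.0 + (0 + 0) + (a.0 + b.0) + c.b.(0 | 0)) has moves ··c··> n1
  n1 = b.0 + (0 + 0) + (a.0 + b.0) + c.b.(0 | 0) has moves ··a··> n2, ··b··> n2, ··c··> n3
  n2 = 0 has moves ·
  n3 = b.(0 | 0) has moves ··b··> n4
  n4 = 0 | 0 has moves ·
Run σ = ⟨cbb⟩ on P: start {m0}
  step 1 (c): {m1}
  step 2 (b): {m2, m3}
  step 3 (b): {m4}
  P completes σ.
Run σ = ⟨cbb⟩ on Q: start {n0}
  step 1 (c): {n1}
  step 2 (b): {n2}
  step 3 (b): ∅  — Q cannot continue

cbb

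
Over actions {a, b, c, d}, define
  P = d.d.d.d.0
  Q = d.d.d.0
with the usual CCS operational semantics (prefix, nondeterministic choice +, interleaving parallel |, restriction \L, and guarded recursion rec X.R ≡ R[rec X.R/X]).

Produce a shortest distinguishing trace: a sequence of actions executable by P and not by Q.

P's transition system — 5 states:
  u0 = d.d.d.d.0 has moves =d=> u1
  u1 = d.d.d.0 has moves =d=> u2
  u2 = d.d.0 has moves =d=> u3
  u3 = d.0 has moves =d=> u4
  u4 = 0 has moves stopped
Q's transition system — 4 states:
  v0 = d.d.d.0 has moves =d=> v1
  v1 = d.d.0 has moves =d=> v2
  v2 = d.0 has moves =d=> v3
  v3 = 0 has moves stopped
Trace ⟨dddd⟩ through P, begin at {u0}:
  [1] d ⇒ {u1}
  [2] d ⇒ {u2}
  [3] d ⇒ {u3}
  [4] d ⇒ {u4}
  P completes σ.
Trace ⟨dddd⟩ through Q, begin at {v0}:
  [1] d ⇒ {v1}
  [2] d ⇒ {v2}
  [3] d ⇒ {v3}
  [4] d ⇒ ∅  — Q cannot continue

dddd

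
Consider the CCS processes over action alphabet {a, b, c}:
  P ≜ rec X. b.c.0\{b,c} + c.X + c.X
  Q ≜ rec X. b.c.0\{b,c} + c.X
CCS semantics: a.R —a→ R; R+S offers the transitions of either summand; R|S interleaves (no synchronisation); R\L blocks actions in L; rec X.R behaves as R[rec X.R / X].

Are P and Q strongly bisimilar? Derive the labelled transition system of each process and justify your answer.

YES

LTS(P): 3 reachable states
  u0 = rec X. b.c.0\{b,c} + c.X + c.X | —b→ u1, —c→ u0
  u1 = c.0\{b,c} | —c→ u2
  u2 = 0\{b,c} | stopped
LTS(Q): 3 reachable states
  v0 = rec X. b.c.0\{b,c} + c.X | —b→ v1, —c→ v0
  v1 = c.0\{b,c} | —c→ v2
  v2 = 0\{b,c} | stopped
Coarsest stable partition (strong bisimilarity classes):
  B0 = {u0, v0}
  B1 = {u1, v1}
  B2 = {u2, v2}
u0 ∈ B0, v0 ∈ B0 → same block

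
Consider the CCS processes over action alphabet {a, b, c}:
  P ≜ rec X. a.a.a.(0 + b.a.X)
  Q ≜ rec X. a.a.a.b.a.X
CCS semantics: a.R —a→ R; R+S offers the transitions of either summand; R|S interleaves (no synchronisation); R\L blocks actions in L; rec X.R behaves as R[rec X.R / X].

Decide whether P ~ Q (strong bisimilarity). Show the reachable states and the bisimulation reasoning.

bisimilar

Reachable graph of P (5 states):
  s0 = rec X. a.a.a.(0 + b.a.X) :: --a--▸ s1
  s1 = a.a.(0 + b.a.(rec X. a.a.a.(0 + b.a.X))) :: --a--▸ s2
  s2 = a.(0 + b.a.(rec X. a.a.a.(0 + b.a.X))) :: --a--▸ s3
  s3 = 0 + b.a.(rec X. a.a.a.(0 + b.a.X)) :: --b--▸ s4
  s4 = a.(rec X. a.a.a.(0 + b.a.X)) :: --a--▸ s0
Reachable graph of Q (5 states):
  t0 = rec X. a.a.a.b.a.X :: --a--▸ t1
  t1 = a.a.b.a.(rec X. a.a.a.b.a.X) :: --a--▸ t2
  t2 = a.b.a.(rec X. a.a.a.b.a.X) :: --a--▸ t3
  t3 = b.a.(rec X. a.a.a.b.a.X) :: --b--▸ t4
  t4 = a.(rec X. a.a.a.b.a.X) :: --a--▸ t0
Coarsest stable partition (strong bisimilarity classes):
  B0 = {s0, t0}
  B1 = {s1, t1}
  B2 = {s2, t2}
  B3 = {s3, t3}
  B4 = {s4, t4}
s0 ∈ B0, t0 ∈ B0 → same block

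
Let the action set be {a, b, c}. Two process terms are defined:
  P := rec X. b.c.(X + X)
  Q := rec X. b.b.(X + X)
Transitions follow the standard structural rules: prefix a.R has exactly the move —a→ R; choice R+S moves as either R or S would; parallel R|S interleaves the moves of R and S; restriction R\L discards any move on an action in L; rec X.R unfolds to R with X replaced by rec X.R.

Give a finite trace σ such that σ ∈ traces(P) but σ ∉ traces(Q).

P's transition system — 3 states:
  p0 = rec X. b.c.(X + X) :: -b-> p1
  p1 = c.((rec X. b.c.(X + X)) + (rec X. b.c.(X + X))) :: -c-> p2
  p2 = (rec X. b.c.(X + X)) + (rec X. b.c.(X + X)) :: -b-> p1
Q's transition system — 3 states:
  q0 = rec X. b.b.(X + X) :: -b-> q1
  q1 = b.((rec X. b.b.(X + X)) + (rec X. b.b.(X + X))) :: -b-> q2
  q2 = (rec X. b.b.(X + X)) + (rec X. b.b.(X + X)) :: -b-> q1
Trace ⟨bc⟩ through P, begin at {p0}:
  step 1 (b): {p1}
  step 2 (c): {p2}
  ✓ P
Trace ⟨bc⟩ through Q, begin at {q0}:
  step 1 (b): {q1}
  step 2 (c): no successor for Q

bc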